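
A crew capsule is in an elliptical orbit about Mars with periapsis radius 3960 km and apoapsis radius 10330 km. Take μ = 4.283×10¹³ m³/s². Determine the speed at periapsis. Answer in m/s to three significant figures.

v ≈ 3950 m/s

Semi-major axis a = (r_p + r_a)/2 = 7145.0 km = 7.145×10⁶ m.
Vis-viva: v² = μ(2/r − 1/a) = 4.283×10¹³ × (5.051×10⁻⁷ − 1.400×10⁻⁷) = 1.564×10⁷ m²/s².
v = 3954 m/s.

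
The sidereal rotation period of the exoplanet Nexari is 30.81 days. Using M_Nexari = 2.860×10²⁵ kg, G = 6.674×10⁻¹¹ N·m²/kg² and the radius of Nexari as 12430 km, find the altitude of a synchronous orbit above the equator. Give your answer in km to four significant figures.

h_sync ≈ 6.873×10⁵ km

μ = GM = 6.674×10⁻¹¹ × 2.860×10²⁵ = 1.909×10¹⁵ m³/s².
T = 30.81 days = 2.662×10⁶ s.
A synchronous orbit has period T, so by Kepler's third law a = (μT²/4π²)^(1/3).
μT²/4π² = 1.909×10¹⁵ × (2.662×10⁶)² / 39.48 = 3.426×10²⁶ m³.
a = 6.997×10⁸ m = 6.9974×10⁵ km.
Altitude h = a − R = 6.9974×10⁵ − 12430 = 6.8731×10⁵ km.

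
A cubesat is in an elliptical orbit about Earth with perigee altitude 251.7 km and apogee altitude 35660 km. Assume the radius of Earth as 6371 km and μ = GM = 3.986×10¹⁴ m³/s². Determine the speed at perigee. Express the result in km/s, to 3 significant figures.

v ≈ 10.2 km/s

r_p = 6371 + 251.7 = 6622.7 km = 6.6227×10⁶ m.
r_a = 6371 + 35660 = 42031 km = 4.2031×10⁷ m.
Semi-major axis a = (r_p + r_a)/2 = 24327 km = 2.433×10⁷ m.
Vis-viva: v² = μ(2/r − 1/a) = 3.986×10¹⁴ × (3.020×10⁻⁷ − 4.111×10⁻⁸) = 1.040×10⁸ m²/s².
v = 10200 m/s = 10.20 km/s.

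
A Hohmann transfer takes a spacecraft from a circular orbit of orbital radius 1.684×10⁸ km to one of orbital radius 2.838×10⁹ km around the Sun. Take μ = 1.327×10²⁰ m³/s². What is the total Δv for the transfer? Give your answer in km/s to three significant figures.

r₁ = 1.684×10⁸ km = 1.684×10¹¹ m.
r₂ = 2.838×10⁹ km = 2.838×10¹² m.
Transfer ellipse a_t = (r₁ + r₂)/2 = 1.503×10¹² m.
At r₁: circular v_c1 = √(μ/r₁) = 28070 m/s; transfer-perihelion v_p = √[μ(2/r₁ − 1/a_t)] = 38570 m/s.
Δv₁ = v_p − v_c1 = 10500 m/s.
At r₂: circular v_c2 = √(μ/r₂) = 6838 m/s; transfer-aphelion v_a = √[μ(2/r₂ − 1/a_t)] = 2289 m/s.
Δv₂ = v_c2 − v_a = 4549 m/s.
Total Δv = Δv₁ + Δv₂ = 15050 m/s = 15.05 km/s.

Δv_total ≈ 15.0 km/s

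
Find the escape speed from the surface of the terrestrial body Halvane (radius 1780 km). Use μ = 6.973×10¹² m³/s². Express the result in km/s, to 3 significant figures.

r = R = 1.780×10⁶ m.
Escape speed v_esc = √(2μ/r) = √(2 × 6.973×10¹² / 1.780×10⁶) = √(7.835×10⁶) = 2799 m/s.
= 2.799 km/s.

v_esc ≈ 2.80 km/s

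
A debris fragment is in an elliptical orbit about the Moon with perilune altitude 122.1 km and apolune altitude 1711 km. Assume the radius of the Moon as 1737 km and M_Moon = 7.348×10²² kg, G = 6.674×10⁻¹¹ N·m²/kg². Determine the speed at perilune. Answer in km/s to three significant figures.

μ = GM = 6.674×10⁻¹¹ × 7.348×10²² = 4.904×10¹² m³/s².
r_p = 1737 + 122.1 = 1859.1 km = 1.8591×10⁶ m.
r_a = 1737 + 1711 = 3448.0 km = 3.4480×10⁶ m.
Semi-major axis a = (r_p + r_a)/2 = 2653.6 km = 2.654×10⁶ m.
Vis-viva: v² = μ(2/r − 1/a) = 4.904×10¹² × (1.076×10⁻⁶ − 3.769×10⁻⁷) = 3.428×10⁶ m²/s².
v = 1851 m/s = 1.851 km/s.

v ≈ 1.85 km/s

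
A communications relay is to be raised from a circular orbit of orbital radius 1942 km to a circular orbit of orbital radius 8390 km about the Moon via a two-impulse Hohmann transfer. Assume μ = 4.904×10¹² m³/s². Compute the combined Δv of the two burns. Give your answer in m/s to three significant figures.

Δv_total ≈ 732 m/s

r₁ = 1942 km = 1.942×10⁶ m.
r₂ = 8390 km = 8.390×10⁶ m.
Transfer ellipse a_t = (r₁ + r₂)/2 = 5.166×10⁶ m.
At r₁: circular v_c1 = √(μ/r₁) = 1589 m/s; transfer-perilune v_p = √[μ(2/r₁ − 1/a_t)] = 2025 m/s.
Δv₁ = v_p − v_c1 = 436.0 m/s.
At r₂: circular v_c2 = √(μ/r₂) = 764.5 m/s; transfer-apolune v_a = √[μ(2/r₂ − 1/a_t)] = 468.8 m/s.
Δv₂ = v_c2 − v_a = 295.8 m/s.
Total Δv = Δv₁ + Δv₂ = 731.8 m/s.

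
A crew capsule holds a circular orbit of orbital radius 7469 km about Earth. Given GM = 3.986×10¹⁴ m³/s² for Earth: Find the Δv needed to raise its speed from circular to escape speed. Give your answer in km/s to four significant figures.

Δv ≈ 3.026 km/s

r = 7469 km = 7.469×10⁶ m.
Circular speed v_c = √(μ/r) = 7305 m/s.
Escape speed v_esc = √(2μ/r) = √2 × v_c = 10330 m/s.
Δv = v_esc − v_c = 3026 m/s = 3.026 km/s.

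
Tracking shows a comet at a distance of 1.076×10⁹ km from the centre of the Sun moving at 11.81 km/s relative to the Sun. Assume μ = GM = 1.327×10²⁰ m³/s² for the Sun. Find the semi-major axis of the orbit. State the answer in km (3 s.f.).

r = 1.076×10¹² m.
Vis-viva rearranged: 1/a = 2/r − v²/μ = 1.859×10⁻¹² − 1.051×10⁻¹² = 8.077×10⁻¹³ m⁻¹.
a = 1.238×10¹² m = 1.2381×10⁹ km.

a ≈ 1.24×10⁹ km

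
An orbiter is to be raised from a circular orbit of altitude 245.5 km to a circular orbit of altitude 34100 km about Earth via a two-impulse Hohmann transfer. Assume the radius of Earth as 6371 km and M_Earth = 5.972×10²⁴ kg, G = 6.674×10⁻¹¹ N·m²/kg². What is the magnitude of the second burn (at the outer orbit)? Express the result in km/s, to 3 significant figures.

Δv ≈ 1.47 km/s

μ = GM = 6.674×10⁻¹¹ × 5.972×10²⁴ = 3.986×10¹⁴ m³/s².
r₁ = 6371 + 245.5 = 6616.5 km = 6.6165×10⁶ m.
r₂ = 6371 + 34100 = 40471 km = 4.0471×10⁷ m.
Transfer ellipse a_t = (r₁ + r₂)/2 = 2.354×10⁷ m.
At r₁: circular v_c1 = √(μ/r₁) = 7761 m/s; transfer-perigee v_p = √[μ(2/r₁ − 1/a_t)] = 10180 m/s.
At r₂: circular v_c2 = √(μ/r₂) = 3138 m/s; transfer-apogee v_a = √[μ(2/r₂ − 1/a_t)] = 1664 m/s.
Δv₂ = v_c2 − v_a = 1475 m/s.
= 1.475 km/s.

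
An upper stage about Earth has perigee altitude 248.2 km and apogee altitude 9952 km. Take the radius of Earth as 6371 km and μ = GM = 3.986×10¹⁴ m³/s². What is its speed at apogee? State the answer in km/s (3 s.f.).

r_p = 6371 + 248.2 = 6619.2 km = 6.6192×10⁶ m.
r_a = 6371 + 9952 = 16323 km = 1.6323×10⁷ m.
Semi-major axis a = (r_p + r_a)/2 = 11471 km = 1.147×10⁷ m.
Vis-viva: v² = μ(2/r − 1/a) = 3.986×10¹⁴ × (1.225×10⁻⁷ − 8.718×10⁻⁸) = 1.409×10⁷ m²/s².
v = 3754 m/s = 3.754 km/s.

v ≈ 3.75 km/s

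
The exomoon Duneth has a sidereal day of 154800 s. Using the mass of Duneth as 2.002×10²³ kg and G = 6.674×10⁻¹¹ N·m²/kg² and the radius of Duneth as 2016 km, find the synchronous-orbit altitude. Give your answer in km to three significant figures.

h_sync ≈ 18100 km

μ = GM = 6.674×10⁻¹¹ × 2.002×10²³ = 1.336×10¹³ m³/s².
A synchronous orbit has period T, so by Kepler's third law a = (μT²/4π²)^(1/3).
μT²/4π² = 1.336×10¹³ × (1.548×10⁵)² / 39.48 = 8.110×10²¹ m³.
a = 2.009×10⁷ m = 20091 km.
Altitude h = a − R = 20091 − 2016 = 18075 km.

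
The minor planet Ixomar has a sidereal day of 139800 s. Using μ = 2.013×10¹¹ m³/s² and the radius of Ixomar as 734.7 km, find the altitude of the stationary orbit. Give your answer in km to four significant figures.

h_sync ≈ 3902 km

A synchronous orbit has period T, so by Kepler's third law a = (μT²/4π²)^(1/3).
μT²/4π² = 2.013×10¹¹ × (1.398×10⁵)² / 39.48 = 9.965×10¹⁹ m³.
a = 4.636×10⁶ m = 4636.2 km.
Altitude h = a − R = 4636.2 − 734.7 = 3901.5 km.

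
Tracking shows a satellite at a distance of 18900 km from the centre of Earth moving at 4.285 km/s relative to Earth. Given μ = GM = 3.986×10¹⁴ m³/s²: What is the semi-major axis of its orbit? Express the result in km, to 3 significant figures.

a ≈ 16700 km

r = 1.890×10⁷ m.
Vis-viva rearranged: 1/a = 2/r − v²/μ = 1.058×10⁻⁷ − 4.606×10⁻⁸ = 5.976×10⁻⁸ m⁻¹.
a = 1.673×10⁷ m = 16735 km.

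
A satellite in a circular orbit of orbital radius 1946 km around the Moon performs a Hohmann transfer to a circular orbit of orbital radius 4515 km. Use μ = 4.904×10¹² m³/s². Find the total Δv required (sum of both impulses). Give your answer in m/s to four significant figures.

r₁ = 1946 km = 1.946×10⁶ m.
r₂ = 4515 km = 4.515×10⁶ m.
Transfer ellipse a_t = (r₁ + r₂)/2 = 3.230×10⁶ m.
At r₁: circular v_c1 = √(μ/r₁) = 1587 m/s; transfer-perilune v_p = √[μ(2/r₁ − 1/a_t)] = 1877 m/s.
Δv₁ = v_p − v_c1 = 289.2 m/s.
At r₂: circular v_c2 = √(μ/r₂) = 1042 m/s; transfer-apolune v_a = √[μ(2/r₂ − 1/a_t)] = 808.9 m/s.
Δv₂ = v_c2 − v_a = 233.3 m/s.
Total Δv = Δv₁ + Δv₂ = 522.6 m/s.

Δv_total ≈ 522.6 m/s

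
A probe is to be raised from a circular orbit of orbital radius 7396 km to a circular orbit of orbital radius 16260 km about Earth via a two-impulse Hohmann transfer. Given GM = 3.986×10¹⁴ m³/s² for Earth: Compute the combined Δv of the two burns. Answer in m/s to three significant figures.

r₁ = 7396 km = 7.396×10⁶ m.
r₂ = 16260 km = 1.626×10⁷ m.
Transfer ellipse a_t = (r₁ + r₂)/2 = 1.183×10⁷ m.
At r₁: circular v_c1 = √(μ/r₁) = 7341 m/s; transfer-perigee v_p = √[μ(2/r₁ − 1/a_t)] = 8607 m/s.
Δv₁ = v_p − v_c1 = 1266 m/s.
At r₂: circular v_c2 = √(μ/r₂) = 4951 m/s; transfer-apogee v_a = √[μ(2/r₂ − 1/a_t)] = 3915 m/s.
Δv₂ = v_c2 − v_a = 1036 m/s.
Total Δv = Δv₁ + Δv₂ = 2302 m/s.

Δv_total ≈ 2300 m/s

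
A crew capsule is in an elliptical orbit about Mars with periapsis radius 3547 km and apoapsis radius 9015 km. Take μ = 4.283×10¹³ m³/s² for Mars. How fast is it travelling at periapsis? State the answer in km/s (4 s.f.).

v ≈ 4.163 km/s

Semi-major axis a = (r_p + r_a)/2 = 6281.0 km = 6.281×10⁶ m.
Vis-viva: v² = μ(2/r − 1/a) = 4.283×10¹³ × (5.639×10⁻⁷ − 1.592×10⁻⁷) = 1.733×10⁷ m²/s².
v = 4163 m/s = 4.163 km/s.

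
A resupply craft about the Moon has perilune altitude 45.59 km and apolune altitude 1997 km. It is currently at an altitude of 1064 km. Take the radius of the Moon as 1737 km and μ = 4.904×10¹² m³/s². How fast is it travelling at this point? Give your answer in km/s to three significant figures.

v ≈ 1.31 km/s

r_p = 1737 + 45.59 = 1782.6 km = 1.7826×10⁶ m.
r_a = 1737 + 1997 = 3734.0 km = 3.7340×10⁶ m.
r = 1737 + 1064 = 2801.0 km = 2.801×10⁶ m.
Semi-major axis a = (r_p + r_a)/2 = 2758.3 km = 2.758×10⁶ m.
Vis-viva: v² = μ(2/r − 1/a) = 4.904×10¹² × (7.140×10⁻⁷ − 3.625×10⁻⁷) = 1.724×10⁶ m²/s².
v = 1313 m/s = 1.313 km/s.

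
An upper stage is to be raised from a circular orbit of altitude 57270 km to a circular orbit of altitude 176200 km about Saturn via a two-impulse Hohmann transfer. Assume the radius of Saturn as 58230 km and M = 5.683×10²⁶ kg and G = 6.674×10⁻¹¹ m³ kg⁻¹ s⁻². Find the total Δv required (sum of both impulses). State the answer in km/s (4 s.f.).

μ = GM = 6.674×10⁻¹¹ × 5.683×10²⁶ = 3.793×10¹⁶ m³/s².
r₁ = 58230 + 57270 = 115500 km = 1.1550×10⁸ m.
r₂ = 58230 + 176200 = 234430 km = 2.3443×10⁸ m.
Transfer ellipse a_t = (r₁ + r₂)/2 = 1.750×10⁸ m.
At r₁: circular v_c1 = √(μ/r₁) = 18120 m/s; transfer-perikrone v_p = √[μ(2/r₁ − 1/a_t)] = 20980 m/s.
Δv₁ = v_p − v_c1 = 2855 m/s.
At r₂: circular v_c2 = √(μ/r₂) = 12720 m/s; transfer-apokrone v_a = √[μ(2/r₂ − 1/a_t)] = 10330 m/s.
Δv₂ = v_c2 − v_a = 2385 m/s.
Total Δv = Δv₁ + Δv₂ = 5240 m/s = 5.240 km/s.

Δv_total ≈ 5.240 km/s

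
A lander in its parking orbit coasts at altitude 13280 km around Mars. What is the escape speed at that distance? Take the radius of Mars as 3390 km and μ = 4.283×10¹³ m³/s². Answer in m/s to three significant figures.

r = 3390 + 13280 = 16670 km = 1.6670×10⁷ m.
Escape speed v_esc = √(2μ/r) = √(2 × 4.283×10¹³ / 1.667×10⁷) = √(5.139×10⁶) = 2267 m/s.

v_esc ≈ 2270 m/s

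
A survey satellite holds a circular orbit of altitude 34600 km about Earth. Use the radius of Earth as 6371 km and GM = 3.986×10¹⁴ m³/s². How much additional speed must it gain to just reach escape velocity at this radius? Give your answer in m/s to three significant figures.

r = 6371 + 34600 = 40971 km = 4.0971×10⁷ m.
Circular speed v_c = √(μ/r) = 3119 m/s.
Escape speed v_esc = √(2μ/r) = √2 × v_c = 4411 m/s.
Δv = v_esc − v_c = 1292 m/s.

Δv ≈ 1290 m/s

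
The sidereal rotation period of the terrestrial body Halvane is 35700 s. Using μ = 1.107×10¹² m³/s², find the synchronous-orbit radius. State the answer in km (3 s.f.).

A synchronous orbit has period T, so by Kepler's third law a = (μT²/4π²)^(1/3).
μT²/4π² = 1.107×10¹² × (3.570×10⁴)² / 39.48 = 3.574×10¹⁹ m³.
a = 3.294×10⁶ m = 3293.9 km.

r_sync ≈ 3290 km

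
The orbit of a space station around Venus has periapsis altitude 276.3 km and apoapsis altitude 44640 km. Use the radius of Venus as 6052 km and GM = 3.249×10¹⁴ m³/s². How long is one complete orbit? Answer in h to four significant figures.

r_p = 6052 + 276.3 = 6328.3 km = 6.3283×10⁶ m.
r_a = 6052 + 44640 = 50692 km = 5.0692×10⁷ m.
Semi-major axis a = (r_p + r_a)/2 = (6328.3 + 50692)/2 = 28510 km = 2.851×10⁷ m.
By Kepler's third law T = 2π√(a³/μ) = 2π × 8.445×10³ = 5.306×10⁴ s.
= 14.74 h.

T ≈ 14.74 h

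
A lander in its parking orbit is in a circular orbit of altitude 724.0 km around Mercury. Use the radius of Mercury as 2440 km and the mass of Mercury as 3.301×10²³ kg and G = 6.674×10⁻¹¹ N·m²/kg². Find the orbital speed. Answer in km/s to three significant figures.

μ = GM = 6.674×10⁻¹¹ × 3.301×10²³ = 2.203×10¹³ m³/s².
r = 2440 + 724.0 = 3164.0 km = 3.1640×10⁶ m.
For a circular orbit v = √(μ/r) = √(2.203×10¹³ / 3.164×10⁶) = √(6.963×10⁶) = 2639 m/s.
That is 2.639 km/s.

v ≈ 2.64 km/s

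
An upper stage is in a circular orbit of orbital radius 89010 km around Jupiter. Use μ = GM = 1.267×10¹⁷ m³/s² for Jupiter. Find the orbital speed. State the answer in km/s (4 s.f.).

r = 89010 km = 8.901×10⁷ m.
For a circular orbit v = √(μ/r) = √(1.267×10¹⁷ / 8.901×10⁷) = √(1.423×10⁹) = 37730 m/s.
That is 37.73 km/s.

v ≈ 37.73 km/s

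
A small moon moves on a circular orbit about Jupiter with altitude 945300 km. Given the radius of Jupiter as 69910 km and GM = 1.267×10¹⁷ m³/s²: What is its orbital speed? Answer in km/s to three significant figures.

v ≈ 11.2 km/s

r = 69910 + 945300 = 1015200 km = 1.0152×10⁹ m.
For a circular orbit v = √(μ/r) = √(1.267×10¹⁷ / 1.015×10⁹) = √(1.248×10⁸) = 11170 m/s.
That is 11.17 km/s.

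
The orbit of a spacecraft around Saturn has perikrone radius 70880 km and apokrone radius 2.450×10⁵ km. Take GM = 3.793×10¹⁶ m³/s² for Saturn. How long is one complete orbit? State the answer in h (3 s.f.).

Semi-major axis a = (r_p + r_a)/2 = (70880 + 2.4500×10⁵)/2 = 1.5794×10⁵ km = 1.579×10⁸ m.
By Kepler's third law T = 2π√(a³/μ) = 2π × 1.019×10⁴ = 6.404×10⁴ s.
= 17.79 h.

T ≈ 17.8 h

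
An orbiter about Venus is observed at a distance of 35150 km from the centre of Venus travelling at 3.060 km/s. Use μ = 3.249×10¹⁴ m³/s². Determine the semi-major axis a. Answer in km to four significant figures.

a ≈ 35610 km

r = 3.515×10⁷ m.
Vis-viva rearranged: 1/a = 2/r − v²/μ = 5.690×10⁻⁸ − 2.882×10⁻⁸ = 2.808×10⁻⁸ m⁻¹.
a = 3.561×10⁷ m = 35614 km.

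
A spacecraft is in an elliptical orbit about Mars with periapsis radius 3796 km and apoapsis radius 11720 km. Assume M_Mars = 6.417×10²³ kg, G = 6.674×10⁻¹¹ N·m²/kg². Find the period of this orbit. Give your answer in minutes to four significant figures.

T ≈ 345.8 minutes

μ = GM = 6.674×10⁻¹¹ × 6.417×10²³ = 4.283×10¹³ m³/s².
Semi-major axis a = (r_p + r_a)/2 = (3796.0 + 11720)/2 = 7758.0 km = 7.758×10⁶ m.
By Kepler's third law T = 2π√(a³/μ) = 2π × 3.302×10³ = 2.075×10⁴ s.
= 345.8 minutes.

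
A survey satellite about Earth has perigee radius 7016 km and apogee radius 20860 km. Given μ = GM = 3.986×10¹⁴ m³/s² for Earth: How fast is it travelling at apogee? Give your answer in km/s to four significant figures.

v ≈ 3.101 km/s

Semi-major axis a = (r_p + r_a)/2 = 13938 km = 1.394×10⁷ m.
Vis-viva: v² = μ(2/r − 1/a) = 3.986×10¹⁴ × (9.588×10⁻⁸ − 7.175×10⁻⁸) = 9.619×10⁶ m²/s².
v = 3101 m/s = 3.101 km/s.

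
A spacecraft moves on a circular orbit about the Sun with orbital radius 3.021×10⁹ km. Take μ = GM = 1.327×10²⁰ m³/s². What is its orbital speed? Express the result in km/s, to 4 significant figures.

v ≈ 6.628 km/s

r = 3.021×10⁹ km = 3.021×10¹² m.
For a circular orbit v = √(μ/r) = √(1.327×10²⁰ / 3.021×10¹²) = √(4.393×10⁷) = 6628 m/s.
That is 6.628 km/s.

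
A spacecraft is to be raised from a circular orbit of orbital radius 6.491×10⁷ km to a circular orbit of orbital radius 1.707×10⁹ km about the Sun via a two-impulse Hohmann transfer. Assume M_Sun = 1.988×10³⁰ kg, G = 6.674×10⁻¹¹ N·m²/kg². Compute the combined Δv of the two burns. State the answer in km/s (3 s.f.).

Δv_total ≈ 24.0 km/s

μ = GM = 6.674×10⁻¹¹ × 1.988×10³⁰ = 1.327×10²⁰ m³/s².
r₁ = 6.491×10⁷ km = 6.491×10¹⁰ m.
r₂ = 1.707×10⁹ km = 1.707×10¹² m.
Transfer ellipse a_t = (r₁ + r₂)/2 = 8.860×10¹¹ m.
At r₁: circular v_c1 = √(μ/r₁) = 45210 m/s; transfer-perihelion v_p = √[μ(2/r₁ − 1/a_t)] = 62760 m/s.
Δv₁ = v_p − v_c1 = 17550 m/s.
At r₂: circular v_c2 = √(μ/r₂) = 8816 m/s; transfer-aphelion v_a = √[μ(2/r₂ − 1/a_t)] = 2386 m/s.
Δv₂ = v_c2 − v_a = 6430 m/s.
Total Δv = Δv₁ + Δv₂ = 23970 m/s = 23.97 km/s.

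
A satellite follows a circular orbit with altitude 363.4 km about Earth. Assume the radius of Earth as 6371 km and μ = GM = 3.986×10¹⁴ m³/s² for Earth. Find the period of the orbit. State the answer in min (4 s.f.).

T ≈ 91.67 min

r = 6371 + 363.4 = 6734.4 km = 6.7344×10⁶ m.
Kepler's third law: T = 2π√(r³/μ) = 2π√((6.734×10⁶)³ / 3.986×10¹⁴).
r³/μ = 7.662×10⁵ s², so T = 2π × 8.753×10² = 5.500×10³ s.
Converting: 5.500×10³ s ÷ 60.00 = 91.67 min.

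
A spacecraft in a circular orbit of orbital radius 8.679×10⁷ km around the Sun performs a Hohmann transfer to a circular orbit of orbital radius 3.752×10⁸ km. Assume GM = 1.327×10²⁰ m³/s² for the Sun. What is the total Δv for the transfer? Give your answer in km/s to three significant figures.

r₁ = 8.679×10⁷ km = 8.679×10¹⁰ m.
r₂ = 3.752×10⁸ km = 3.752×10¹¹ m.
Transfer ellipse a_t = (r₁ + r₂)/2 = 2.310×10¹¹ m.
At r₁: circular v_c1 = √(μ/r₁) = 39100 m/s; transfer-perihelion v_p = √[μ(2/r₁ − 1/a_t)] = 49830 m/s.
Δv₁ = v_p − v_c1 = 10730 m/s.
At r₂: circular v_c2 = √(μ/r₂) = 18810 m/s; transfer-aphelion v_a = √[μ(2/r₂ − 1/a_t)] = 11530 m/s.
Δv₂ = v_c2 − v_a = 7279 m/s.
Total Δv = Δv₁ + Δv₂ = 18010 m/s = 18.01 km/s.

Δv_total ≈ 18.0 km/s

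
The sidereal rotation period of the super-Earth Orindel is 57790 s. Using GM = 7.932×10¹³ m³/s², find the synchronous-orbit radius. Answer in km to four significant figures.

A synchronous orbit has period T, so by Kepler's third law a = (μT²/4π²)^(1/3).
μT²/4π² = 7.932×10¹³ × (5.779×10⁴)² / 39.48 = 6.710×10²¹ m³.
a = 1.886×10⁷ m = 18861 km.

r_sync ≈ 18860 km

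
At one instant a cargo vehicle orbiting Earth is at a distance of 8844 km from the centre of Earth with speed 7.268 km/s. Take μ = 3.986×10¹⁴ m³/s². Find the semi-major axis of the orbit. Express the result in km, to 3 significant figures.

r = 8.844×10⁶ m.
Vis-viva rearranged: 1/a = 2/r − v²/μ = 2.261×10⁻⁷ − 1.325×10⁻⁷ = 9.362×10⁻⁸ m⁻¹.
a = 1.068×10⁷ m = 10682 km.

a ≈ 10700 km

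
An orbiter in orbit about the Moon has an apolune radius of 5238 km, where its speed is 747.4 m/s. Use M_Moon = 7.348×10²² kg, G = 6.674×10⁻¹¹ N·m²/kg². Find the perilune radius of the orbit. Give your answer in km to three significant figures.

μ = GM = 6.674×10⁻¹¹ × 7.348×10²² = 4.904×10¹² m³/s².
r_a = 5.238×10⁶ m.
Specific energy ε = v²/2 − μ/r = -6.569×10⁵ J/kg, so a = −μ/(2ε) = 3.732×10⁶ m.
The apsides satisfy r_p + r_a = 2a, so the perilune radius is 2a − r_a = 2.227×10⁶ m = 2227.0 km.

perilune radius ≈ 2230 km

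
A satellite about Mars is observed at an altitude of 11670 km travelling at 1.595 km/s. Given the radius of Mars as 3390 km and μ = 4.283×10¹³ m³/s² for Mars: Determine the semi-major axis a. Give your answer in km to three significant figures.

r = 3390 + 11670 = 15060 km = 1.506×10⁷ m.
Specific orbital energy ε = v²/2 − μ/r = (1595)²/2 − 4.283×10¹³/1.506×10⁷ = -1.572×10⁶ J/kg.
Since ε = −μ/(2a), a = −μ/(2ε) = 1.362×10⁷ m = 13623 km.

a ≈ 13600 km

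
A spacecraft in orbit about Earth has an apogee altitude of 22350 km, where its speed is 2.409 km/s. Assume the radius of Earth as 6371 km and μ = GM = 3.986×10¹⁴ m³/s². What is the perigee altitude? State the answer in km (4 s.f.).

r_a = 6371 + 22350 = 28721 km = 2.872×10⁷ m.
Specific energy ε = v²/2 − μ/r = -1.098×10⁷ J/kg, so a = −μ/(2ε) = 1.816×10⁷ m.
The apsides satisfy r_p + r_a = 2a, so the perigee radius is 2a − r_a = 7.592×10⁶ m = 7592.3 km.
Perigee altitude = 7592.3 − 6371 = 1221.3 km.

perigee altitude ≈ 1221 km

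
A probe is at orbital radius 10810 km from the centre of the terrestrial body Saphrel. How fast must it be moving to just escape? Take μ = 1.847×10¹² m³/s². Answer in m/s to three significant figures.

v_esc ≈ 585 m/s

r = 10810 km = 1.081×10⁷ m.
Escape speed v_esc = √(2μ/r) = √(2 × 1.847×10¹² / 1.081×10⁷) = √(3.417×10⁵) = 584.6 m/s.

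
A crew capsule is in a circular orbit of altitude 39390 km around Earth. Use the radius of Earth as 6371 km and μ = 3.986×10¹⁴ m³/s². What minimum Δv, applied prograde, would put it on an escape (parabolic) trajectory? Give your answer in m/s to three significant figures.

Δv ≈ 1220 m/s

r = 6371 + 39390 = 45761 km = 4.5761×10⁷ m.
Circular speed v_c = √(μ/r) = 2951 m/s.
Escape speed v_esc = √(2μ/r) = √2 × v_c = 4174 m/s.
Δv = v_esc − v_c = 1222 m/s.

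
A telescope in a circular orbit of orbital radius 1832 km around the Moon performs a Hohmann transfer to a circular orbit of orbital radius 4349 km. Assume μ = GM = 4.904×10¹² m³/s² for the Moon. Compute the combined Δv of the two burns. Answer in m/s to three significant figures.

r₁ = 1832 km = 1.832×10⁶ m.
r₂ = 4349 km = 4.349×10⁶ m.
Transfer ellipse a_t = (r₁ + r₂)/2 = 3.090×10⁶ m.
At r₁: circular v_c1 = √(μ/r₁) = 1636 m/s; transfer-perilune v_p = √[μ(2/r₁ − 1/a_t)] = 1941 m/s.
Δv₁ = v_p − v_c1 = 304.7 m/s.
At r₂: circular v_c2 = √(μ/r₂) = 1062 m/s; transfer-apolune v_a = √[μ(2/r₂ − 1/a_t)] = 817.6 m/s.
Δv₂ = v_c2 − v_a = 244.3 m/s.
Total Δv = Δv₁ + Δv₂ = 549.1 m/s.

Δv_total ≈ 549 m/s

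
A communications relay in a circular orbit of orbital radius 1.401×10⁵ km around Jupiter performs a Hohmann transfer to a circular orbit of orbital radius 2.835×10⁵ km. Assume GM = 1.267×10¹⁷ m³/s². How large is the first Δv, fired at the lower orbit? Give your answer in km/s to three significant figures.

r₁ = 1.401×10⁵ km = 1.401×10⁸ m.
r₂ = 2.835×10⁵ km = 2.835×10⁸ m.
Transfer ellipse a_t = (r₁ + r₂)/2 = 2.118×10⁸ m.
At r₁: circular v_c1 = √(μ/r₁) = 30070 m/s; transfer-perijove v_p = √[μ(2/r₁ − 1/a_t)] = 34790 m/s.
Δv₁ = v_p − v_c1 = 4720 m/s.
= 4.720 km/s.

Δv ≈ 4.72 km/s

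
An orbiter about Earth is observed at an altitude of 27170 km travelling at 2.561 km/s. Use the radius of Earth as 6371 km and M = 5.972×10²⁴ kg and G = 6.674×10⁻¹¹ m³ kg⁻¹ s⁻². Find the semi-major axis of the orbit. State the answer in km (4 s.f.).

μ = GM = 6.674×10⁻¹¹ × 5.972×10²⁴ = 3.986×10¹⁴ m³/s².
r = 6371 + 27170 = 33541 km = 3.354×10⁷ m.
Specific orbital energy ε = v²/2 − μ/r = (2561)²/2 − 3.986×10¹⁴/3.354×10⁷ = -8.604×10⁶ J/kg.
Since ε = −μ/(2a), a = −μ/(2ε) = 2.316×10⁷ m = 23163 km.

a ≈ 23160 km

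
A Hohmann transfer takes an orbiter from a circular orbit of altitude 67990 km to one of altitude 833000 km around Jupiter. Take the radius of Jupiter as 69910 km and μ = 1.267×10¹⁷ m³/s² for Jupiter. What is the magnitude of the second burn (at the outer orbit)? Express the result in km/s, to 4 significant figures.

r₁ = 69910 + 67990 = 137900 km = 1.3790×10⁸ m.
r₂ = 69910 + 833000 = 902910 km = 9.0291×10⁸ m.
Transfer ellipse a_t = (r₁ + r₂)/2 = 5.204×10⁸ m.
At r₁: circular v_c1 = √(μ/r₁) = 30310 m/s; transfer-perijove v_p = √[μ(2/r₁ − 1/a_t)] = 39930 m/s.
At r₂: circular v_c2 = √(μ/r₂) = 11850 m/s; transfer-apojove v_a = √[μ(2/r₂ − 1/a_t)] = 6098 m/s.
Δv₂ = v_c2 − v_a = 5748 m/s.
= 5.748 km/s.

Δv ≈ 5.748 km/s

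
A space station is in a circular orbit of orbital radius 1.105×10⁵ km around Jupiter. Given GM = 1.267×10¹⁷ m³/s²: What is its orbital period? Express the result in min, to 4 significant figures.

T ≈ 341.7 min

r = 1.105×10⁵ km = 1.105×10⁸ m.
Kepler's third law: T = 2π√(r³/μ) = 2π√((1.105×10⁸)³ / 1.267×10¹⁷).
r³/μ = 1.065×10⁷ s², so T = 2π × 3.263×10³ = 2.050×10⁴ s.
Converting: 2.050×10⁴ s ÷ 60.00 = 341.7 min.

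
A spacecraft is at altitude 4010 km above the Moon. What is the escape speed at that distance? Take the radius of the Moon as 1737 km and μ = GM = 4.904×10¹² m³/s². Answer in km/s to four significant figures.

v_esc ≈ 1.306 km/s

r = 1737 + 4010 = 5747.0 km = 5.7470×10⁶ m.
Escape speed v_esc = √(2μ/r) = √(2 × 4.904×10¹² / 5.747×10⁶) = √(1.707×10⁶) = 1306 m/s.
= 1.306 km/s.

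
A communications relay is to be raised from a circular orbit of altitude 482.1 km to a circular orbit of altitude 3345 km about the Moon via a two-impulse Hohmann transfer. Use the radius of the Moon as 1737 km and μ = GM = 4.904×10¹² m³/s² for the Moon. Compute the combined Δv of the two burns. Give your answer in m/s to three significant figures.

Δv_total ≈ 484 m/s

r₁ = 1737 + 482.1 = 2219.1 km = 2.2191×10⁶ m.
r₂ = 1737 + 3345 = 5082.0 km = 5.0820×10⁶ m.
Transfer ellipse a_t = (r₁ + r₂)/2 = 3.651×10⁶ m.
At r₁: circular v_c1 = √(μ/r₁) = 1487 m/s; transfer-perilune v_p = √[μ(2/r₁ − 1/a_t)] = 1754 m/s.
Δv₁ = v_p − v_c1 = 267.4 m/s.
At r₂: circular v_c2 = √(μ/r₂) = 982.3 m/s; transfer-apolune v_a = √[μ(2/r₂ − 1/a_t)] = 765.9 m/s.
Δv₂ = v_c2 − v_a = 216.4 m/s.
Total Δv = Δv₁ + Δv₂ = 483.8 m/s.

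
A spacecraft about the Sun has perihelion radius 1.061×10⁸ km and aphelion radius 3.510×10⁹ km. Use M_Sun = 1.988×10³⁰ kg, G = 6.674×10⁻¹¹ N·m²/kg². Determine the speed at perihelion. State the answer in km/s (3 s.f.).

v ≈ 49.3 km/s

μ = GM = 6.674×10⁻¹¹ × 1.988×10³⁰ = 1.327×10²⁰ m³/s².
Semi-major axis a = (r_p + r_a)/2 = 1.8080×10⁹ km = 1.808×10¹² m.
Vis-viva: v² = μ(2/r − 1/a) = 1.327×10²⁰ × (1.885×10⁻¹¹ − 5.531×10⁻¹³) = 2.428×10⁹ m²/s².
v = 49270 m/s = 49.27 km/s.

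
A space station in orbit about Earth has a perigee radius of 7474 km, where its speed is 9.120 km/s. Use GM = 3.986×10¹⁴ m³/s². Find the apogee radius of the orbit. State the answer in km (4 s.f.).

r_p = 7.474×10⁶ m.
Specific energy ε = v²/2 − μ/r = -1.174×10⁷ J/kg, so a = −μ/(2ε) = 1.697×10⁷ m.
The apsides satisfy r_p + r_a = 2a, so the apogee radius is 2a − r_p = 2.647×10⁷ m = 26466 km.

apogee radius ≈ 26470 km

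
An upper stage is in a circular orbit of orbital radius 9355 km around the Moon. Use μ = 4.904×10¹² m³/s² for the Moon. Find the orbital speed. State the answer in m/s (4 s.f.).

r = 9355 km = 9.355×10⁶ m.
For a circular orbit v = √(μ/r) = √(4.904×10¹² / 9.355×10⁶) = √(5.242×10⁵) = 724.0 m/s.

v ≈ 724.0 m/s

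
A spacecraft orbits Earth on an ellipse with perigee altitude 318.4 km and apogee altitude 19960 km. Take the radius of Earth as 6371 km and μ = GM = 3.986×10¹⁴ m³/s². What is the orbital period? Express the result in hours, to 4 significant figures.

r_p = 6371 + 318.4 = 6689.4 km = 6.6894×10⁶ m.
r_a = 6371 + 19960 = 26331 km = 2.6331×10⁷ m.
Semi-major axis a = (r_p + r_a)/2 = (6689.4 + 26331)/2 = 16510 km = 1.651×10⁷ m.
By Kepler's third law T = 2π√(a³/μ) = 2π × 3.360×10³ = 2.111×10⁴ s.
= 5.865 hours.

T ≈ 5.865 hours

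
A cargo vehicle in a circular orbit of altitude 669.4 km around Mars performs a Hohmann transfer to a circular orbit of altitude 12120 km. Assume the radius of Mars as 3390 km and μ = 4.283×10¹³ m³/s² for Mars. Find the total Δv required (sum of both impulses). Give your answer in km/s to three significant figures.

Δv_total ≈ 1.43 km/s

r₁ = 3390 + 669.4 = 4059.4 km = 4.0594×10⁶ m.
r₂ = 3390 + 12120 = 15510 km = 1.5510×10⁷ m.
Transfer ellipse a_t = (r₁ + r₂)/2 = 9.785×10⁶ m.
At r₁: circular v_c1 = √(μ/r₁) = 3248 m/s; transfer-periapsis v_p = √[μ(2/r₁ − 1/a_t)] = 4090 m/s.
Δv₁ = v_p − v_c1 = 841.3 m/s.
At r₂: circular v_c2 = √(μ/r₂) = 1662 m/s; transfer-apoapsis v_a = √[μ(2/r₂ − 1/a_t)] = 1070 m/s.
Δv₂ = v_c2 − v_a = 591.4 m/s.
Total Δv = Δv₁ + Δv₂ = 1433 m/s = 1.433 km/s.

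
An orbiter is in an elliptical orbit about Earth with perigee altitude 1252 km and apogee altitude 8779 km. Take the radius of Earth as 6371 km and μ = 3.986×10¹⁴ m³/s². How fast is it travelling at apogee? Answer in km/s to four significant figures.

r_p = 6371 + 1252 = 7623.0 km = 7.6230×10⁶ m.
r_a = 6371 + 8779 = 15150 km = 1.5150×10⁷ m.
Semi-major axis a = (r_p + r_a)/2 = 11386 km = 1.139×10⁷ m.
Vis-viva: v² = μ(2/r − 1/a) = 3.986×10¹⁴ × (1.320×10⁻⁷ − 8.782×10⁻⁸) = 1.761×10⁷ m²/s².
v = 4197 m/s = 4.197 km/s.

v ≈ 4.197 km/s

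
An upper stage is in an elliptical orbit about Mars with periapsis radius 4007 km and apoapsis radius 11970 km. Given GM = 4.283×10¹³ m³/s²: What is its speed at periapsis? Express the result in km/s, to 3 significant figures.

v ≈ 4.00 km/s

Semi-major axis a = (r_p + r_a)/2 = 7988.5 km = 7.988×10⁶ m.
Vis-viva: v² = μ(2/r − 1/a) = 4.283×10¹³ × (4.991×10⁻⁷ − 1.252×10⁻⁷) = 1.602×10⁷ m²/s².
v = 4002 m/s = 4.002 km/s.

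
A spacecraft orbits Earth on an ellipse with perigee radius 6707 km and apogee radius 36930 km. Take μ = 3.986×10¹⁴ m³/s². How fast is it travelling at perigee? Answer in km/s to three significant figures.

v ≈ 10.0 km/s

Semi-major axis a = (r_p + r_a)/2 = 21818 km = 2.182×10⁷ m.
Vis-viva: v² = μ(2/r − 1/a) = 3.986×10¹⁴ × (2.982×10⁻⁷ − 4.583×10⁻⁸) = 1.006×10⁸ m²/s².
v = 10030 m/s = 10.03 km/s.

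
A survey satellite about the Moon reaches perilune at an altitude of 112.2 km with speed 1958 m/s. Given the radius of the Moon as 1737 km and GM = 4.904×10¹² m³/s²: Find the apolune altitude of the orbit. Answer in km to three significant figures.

apolune altitude ≈ 3090 km

r_p = 1737 + 112.2 = 1849.2 km = 1.849×10⁶ m.
Specific energy ε = v²/2 − μ/r = -7.351×10⁵ J/kg, so a = −μ/(2ε) = 3.336×10⁶ m.
The apsides satisfy r_p + r_a = 2a, so the apolune radius is 2a − r_p = 4.822×10⁶ m = 4822.2 km.
Apolune altitude = 4822.2 − 1737 = 3085.2 km.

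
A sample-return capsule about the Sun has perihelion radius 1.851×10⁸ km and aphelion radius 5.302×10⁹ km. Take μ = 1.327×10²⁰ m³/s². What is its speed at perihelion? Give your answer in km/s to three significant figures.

Semi-major axis a = (r_p + r_a)/2 = 2.7436×10⁹ km = 2.744×10¹² m.
Vis-viva: v² = μ(2/r − 1/a) = 1.327×10²⁰ × (1.080×10⁻¹¹ − 3.645×10⁻¹³) = 1.385×10⁹ m²/s².
v = 37220 m/s = 37.22 km/s.

v ≈ 37.2 km/s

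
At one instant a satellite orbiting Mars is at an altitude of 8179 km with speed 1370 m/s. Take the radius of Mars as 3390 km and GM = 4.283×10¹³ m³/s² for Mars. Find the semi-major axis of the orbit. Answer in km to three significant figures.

r = 3390 + 8179 = 11569 km = 1.157×10⁷ m.
Vis-viva rearranged: 1/a = 2/r − v²/μ = 1.729×10⁻⁷ − 4.382×10⁻⁸ = 1.291×10⁻⁷ m⁻¹.
a = 7.749×10⁶ m = 7748.7 km.

a ≈ 7750 km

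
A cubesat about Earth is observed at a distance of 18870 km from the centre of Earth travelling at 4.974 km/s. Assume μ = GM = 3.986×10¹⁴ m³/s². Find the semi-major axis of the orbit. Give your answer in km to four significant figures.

a ≈ 22770 km

r = 1.887×10⁷ m.
Vis-viva rearranged: 1/a = 2/r − v²/μ = 1.060×10⁻⁷ − 6.207×10⁻⁸ = 4.392×10⁻⁸ m⁻¹.
a = 2.277×10⁷ m = 22769 km.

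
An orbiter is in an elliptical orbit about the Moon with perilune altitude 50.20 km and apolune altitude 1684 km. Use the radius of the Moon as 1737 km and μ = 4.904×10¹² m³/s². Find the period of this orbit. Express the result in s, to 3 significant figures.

r_p = 1737 + 50.20 = 1787.2 km = 1.7872×10⁶ m.
r_a = 1737 + 1684 = 3421.0 km = 3.4210×10⁶ m.
Semi-major axis a = (r_p + r_a)/2 = (1787.2 + 3421.0)/2 = 2604.1 km = 2.604×10⁶ m.
By Kepler's third law T = 2π√(a³/μ) = 2π × 1.898×10³ = 1.192×10⁴ s.

T ≈ 11900 s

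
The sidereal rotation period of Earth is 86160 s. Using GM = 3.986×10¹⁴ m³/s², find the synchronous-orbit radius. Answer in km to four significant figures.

r_sync ≈ 42160 km

A synchronous orbit has period T, so by Kepler's third law a = (μT²/4π²)^(1/3).
μT²/4π² = 3.986×10¹⁴ × (8.616×10⁴)² / 39.48 = 7.495×10²² m³.
a = 4.216×10⁷ m = 42163 km.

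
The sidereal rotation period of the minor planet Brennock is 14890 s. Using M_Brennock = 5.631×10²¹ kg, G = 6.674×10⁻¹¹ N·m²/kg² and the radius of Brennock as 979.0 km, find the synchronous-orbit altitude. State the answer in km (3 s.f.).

μ = GM = 6.674×10⁻¹¹ × 5.631×10²¹ = 3.758×10¹¹ m³/s².
A synchronous orbit has period T, so by Kepler's third law a = (μT²/4π²)^(1/3).
μT²/4π² = 3.758×10¹¹ × (1.489×10⁴)² / 39.48 = 2.111×10¹⁸ m³.
a = 1.283×10⁶ m = 1282.7 km.
Altitude h = a − R = 1282.7 − 979.0 = 303.73 km.

h_sync ≈ 304 km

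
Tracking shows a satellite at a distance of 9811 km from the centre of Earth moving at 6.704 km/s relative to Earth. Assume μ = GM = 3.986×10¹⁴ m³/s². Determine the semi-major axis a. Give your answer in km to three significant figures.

a ≈ 11000 km

r = 9.811×10⁶ m.
Specific orbital energy ε = v²/2 − μ/r = (6704)²/2 − 3.986×10¹⁴/9.811×10⁶ = -1.816×10⁷ J/kg.
Since ε = −μ/(2a), a = −μ/(2ε) = 1.098×10⁷ m = 10977 km.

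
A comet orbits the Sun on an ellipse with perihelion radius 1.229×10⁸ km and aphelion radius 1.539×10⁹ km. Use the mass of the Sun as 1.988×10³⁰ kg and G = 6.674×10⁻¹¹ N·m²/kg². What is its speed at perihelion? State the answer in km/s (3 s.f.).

μ = GM = 6.674×10⁻¹¹ × 1.988×10³⁰ = 1.327×10²⁰ m³/s².
Semi-major axis a = (r_p + r_a)/2 = 8.3095×10⁸ km = 8.310×10¹¹ m.
Vis-viva: v² = μ(2/r − 1/a) = 1.327×10²⁰ × (1.627×10⁻¹¹ − 1.203×10⁻¹²) = 1.999×10⁹ m²/s².
v = 44720 m/s = 44.72 km/s.

v ≈ 44.7 km/s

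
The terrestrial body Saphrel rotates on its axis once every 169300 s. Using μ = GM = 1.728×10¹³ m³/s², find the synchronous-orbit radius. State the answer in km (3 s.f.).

r_sync ≈ 23200 km

A synchronous orbit has period T, so by Kepler's third law a = (μT²/4π²)^(1/3).
μT²/4π² = 1.728×10¹³ × (1.693×10⁵)² / 39.48 = 1.255×10²² m³.
a = 2.324×10⁷ m = 23236 km.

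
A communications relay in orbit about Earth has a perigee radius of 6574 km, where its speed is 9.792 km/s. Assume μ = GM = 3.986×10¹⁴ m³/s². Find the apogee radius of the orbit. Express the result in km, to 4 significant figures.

r_p = 6.574×10⁶ m.
Specific energy ε = v²/2 − μ/r = -1.269×10⁷ J/kg, so a = −μ/(2ε) = 1.570×10⁷ m.
The apsides satisfy r_p + r_a = 2a, so the apogee radius is 2a − r_p = 2.483×10⁷ m = 24834 km.

apogee radius ≈ 24830 km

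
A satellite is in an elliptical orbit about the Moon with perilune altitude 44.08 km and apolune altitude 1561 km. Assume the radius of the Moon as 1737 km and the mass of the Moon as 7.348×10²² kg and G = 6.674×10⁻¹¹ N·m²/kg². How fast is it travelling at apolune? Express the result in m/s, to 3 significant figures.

v ≈ 1020 m/s

μ = GM = 6.674×10⁻¹¹ × 7.348×10²² = 4.904×10¹² m³/s².
r_p = 1737 + 44.08 = 1781.1 km = 1.7811×10⁶ m.
r_a = 1737 + 1561 = 3298.0 km = 3.2980×10⁶ m.
Semi-major axis a = (r_p + r_a)/2 = 2539.5 km = 2.540×10⁶ m.
Vis-viva: v² = μ(2/r − 1/a) = 4.904×10¹² × (6.064×10⁻⁷ − 3.938×10⁻⁷) = 1.043×10⁶ m²/s².
v = 1021 m/s.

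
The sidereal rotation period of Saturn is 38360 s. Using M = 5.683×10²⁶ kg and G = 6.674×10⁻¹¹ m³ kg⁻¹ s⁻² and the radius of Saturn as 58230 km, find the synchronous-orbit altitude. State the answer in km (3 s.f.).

μ = GM = 6.674×10⁻¹¹ × 5.683×10²⁶ = 3.793×10¹⁶ m³/s².
A synchronous orbit has period T, so by Kepler's third law a = (μT²/4π²)^(1/3).
μT²/4π² = 3.793×10¹⁶ × (3.836×10⁴)² / 39.48 = 1.414×10²⁴ m³.
a = 1.122×10⁸ m = 1.1223×10⁵ km.
Altitude h = a − R = 1.1223×10⁵ − 58230 = 54003 km.

h_sync ≈ 54000 km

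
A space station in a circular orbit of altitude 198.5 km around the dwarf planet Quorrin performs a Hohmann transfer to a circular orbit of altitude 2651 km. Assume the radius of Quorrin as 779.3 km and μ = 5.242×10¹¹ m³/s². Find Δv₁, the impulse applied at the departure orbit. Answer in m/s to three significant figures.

r₁ = 779.3 + 198.5 = 977.80 km = 9.7780×10⁵ m.
r₂ = 779.3 + 2651 = 3430.3 km = 3.4303×10⁶ m.
Transfer ellipse a_t = (r₁ + r₂)/2 = 2.204×10⁶ m.
At r₁: circular v_c1 = √(μ/r₁) = 732.2 m/s; transfer-periapsis v_p = √[μ(2/r₁ − 1/a_t)] = 913.4 m/s.
Δv₁ = v_p − v_c1 = 181.2 m/s.

Δv ≈ 181 m/s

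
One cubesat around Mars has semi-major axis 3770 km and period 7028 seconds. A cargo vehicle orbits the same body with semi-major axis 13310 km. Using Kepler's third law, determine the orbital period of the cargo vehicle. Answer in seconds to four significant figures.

Kepler's third law: T² ∝ a³, so T₂ = T₁ (a₂/a₁)^(3/2).
a₂/a₁ = 3.531, (a₂/a₁)^(3/2) = 6.634.
T₂ = 7028 × 6.634 = 46620 seconds.

T₂ ≈ 46620 seconds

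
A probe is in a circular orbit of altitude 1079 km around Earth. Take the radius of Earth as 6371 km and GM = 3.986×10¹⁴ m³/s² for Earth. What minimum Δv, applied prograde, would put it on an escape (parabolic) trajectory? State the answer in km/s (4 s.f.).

Δv ≈ 3.030 km/s

r = 6371 + 1079 = 7450.0 km = 7.4500×10⁶ m.
Circular speed v_c = √(μ/r) = 7315 m/s.
Escape speed v_esc = √(2μ/r) = √2 × v_c = 10340 m/s.
Δv = v_esc − v_c = 3030 m/s = 3.030 km/s.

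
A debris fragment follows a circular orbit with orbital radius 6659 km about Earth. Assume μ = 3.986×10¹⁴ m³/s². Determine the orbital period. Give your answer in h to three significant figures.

T ≈ 1.50 h

r = 6659 km = 6.659×10⁶ m.
Kepler's third law: T = 2π√(r³/μ) = 2π√((6.659×10⁶)³ / 3.986×10¹⁴).
r³/μ = 7.408×10⁵ s², so T = 2π × 8.607×10² = 5.408×10³ s.
Converting: 5.408×10³ s ÷ 3600 = 1.502 h.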